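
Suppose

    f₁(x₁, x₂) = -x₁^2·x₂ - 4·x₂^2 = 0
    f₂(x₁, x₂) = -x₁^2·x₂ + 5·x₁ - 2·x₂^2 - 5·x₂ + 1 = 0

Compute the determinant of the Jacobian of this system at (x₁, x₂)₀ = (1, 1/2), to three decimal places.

J = [[-2·x₁·x₂, -x₁^2 - 8·x₂], [-2·x₁·x₂ + 5, -x₁^2 - 4·x₂ - 5]].
At the point, J = [[-1.000, -5.000], [4.000, -8.000]].
det J = 28.000.

28.000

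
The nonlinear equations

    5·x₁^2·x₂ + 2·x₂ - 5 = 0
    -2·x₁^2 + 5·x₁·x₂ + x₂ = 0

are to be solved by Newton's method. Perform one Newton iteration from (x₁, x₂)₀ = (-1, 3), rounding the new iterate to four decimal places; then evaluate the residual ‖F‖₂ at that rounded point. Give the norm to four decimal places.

202.5602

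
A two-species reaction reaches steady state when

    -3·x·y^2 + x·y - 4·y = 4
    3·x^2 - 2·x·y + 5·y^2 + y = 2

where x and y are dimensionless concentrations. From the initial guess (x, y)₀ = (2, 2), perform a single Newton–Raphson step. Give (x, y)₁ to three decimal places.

(-0.105, 1.579)

At (2, 2): F = (-32.000, 24.000).
Jacobian J = [[-3·y^2 + y, -6·x·y + x - 4], [6·x - 2·y, -2·x + 10·y + 1]].
At the point, J = [[-10.000, -26.000], [8.000, 17.000]] (det J = 38.000).
Solving J·Δ = −F gives Δ = (-2.105, -0.421).
Then the next iterate is (x, y)₁ = (-0.105, 1.579).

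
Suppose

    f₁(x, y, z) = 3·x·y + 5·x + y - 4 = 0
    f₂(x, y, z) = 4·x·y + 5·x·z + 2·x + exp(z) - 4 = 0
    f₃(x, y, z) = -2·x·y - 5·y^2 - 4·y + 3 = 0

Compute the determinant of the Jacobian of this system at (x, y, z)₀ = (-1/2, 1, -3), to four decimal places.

-257.2724

J = [[3·y + 5, 3·x + 1, 0], [4·y + 5·z + 2, 4·x, 5·x + exp(z)], [-2·y, -2·x - 10·y - 4, 0]].
At the point, J = [[8.0000, -0.5000, 0.0000], [-9.0000, -2.0000, -2.450213], [-2.0000, -13.0000, 0.0000]].
det J = -257.2724.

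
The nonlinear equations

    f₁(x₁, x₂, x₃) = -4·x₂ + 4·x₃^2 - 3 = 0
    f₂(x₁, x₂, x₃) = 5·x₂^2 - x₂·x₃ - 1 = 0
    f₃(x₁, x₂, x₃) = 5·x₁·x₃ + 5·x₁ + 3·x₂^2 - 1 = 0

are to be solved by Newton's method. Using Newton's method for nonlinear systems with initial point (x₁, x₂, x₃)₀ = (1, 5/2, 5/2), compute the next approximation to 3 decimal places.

At (1, 5/2, 5/2): F = (12.000, 24.000, 35.250).
Jacobian J = [[0, -4, 8·x₃], [0, 10·x₂ - x₃, -x₂], [5·x₃ + 5, 6·x₂, 5·x₁]].
At the point, J = [[0.000, -4.000, 20.000], [0.000, 22.500, -2.500], [17.500, 15.000, 5.000]] (det J = -7700.000).
Solving J·Δ = −F gives Δ = (-0.783, -1.159, -0.832).
Then the next iterate is (x₁, x₂, x₃)₁ = (0.217, 1.341, 1.668).

(0.217, 1.341, 1.668)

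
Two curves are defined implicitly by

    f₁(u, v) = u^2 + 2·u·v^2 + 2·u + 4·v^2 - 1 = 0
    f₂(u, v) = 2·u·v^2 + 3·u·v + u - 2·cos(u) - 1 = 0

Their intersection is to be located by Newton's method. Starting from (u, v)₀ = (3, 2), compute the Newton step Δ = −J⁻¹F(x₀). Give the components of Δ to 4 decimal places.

(-0.6868, -1.0753)

At (3, 2): F = (54.0000, 45.979985).
Jacobian J = [[2·u + 2·v^2 + 2, 4·u·v + 8·v], [2·v^2 + 3·v + 2·sin(u) + 1, 4·u·v + 3·u]].
At the point, J = [[16.0000, 40.0000], [15.282240, 33.0000]] (det J = -83.289601).
Solving J·Δ = −F gives Δ = (-0.6868, -1.0753).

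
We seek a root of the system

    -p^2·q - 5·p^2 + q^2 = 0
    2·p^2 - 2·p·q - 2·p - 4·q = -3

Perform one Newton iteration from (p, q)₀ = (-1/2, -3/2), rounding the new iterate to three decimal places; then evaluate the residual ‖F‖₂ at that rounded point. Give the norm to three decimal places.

9.799

At (-1/2, -3/2): F = (1.375, 9.000).
Jacobian J = [[-2·p·q - 10·p, -p^2 + 2·q], [4·p - 2·q - 2, -2·p - 4]].
At the point, J = [[3.500, -3.250], [-1.000, -3.000]] (det J = -13.750).
Solving J·Δ = −F gives Δ = (1.827, 2.391).
Then the next iterate is (p, q)₁ = (1.327, 0.891).
Re-evaluating at (1.327, 0.891): F = (-9.57975, -2.06086), so ‖F‖₂ = 9.799.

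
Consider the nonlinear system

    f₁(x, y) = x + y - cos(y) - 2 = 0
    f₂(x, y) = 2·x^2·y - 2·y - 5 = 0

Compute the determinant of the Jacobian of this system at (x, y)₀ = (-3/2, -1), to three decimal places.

J = [[1, sin(y) + 1], [4·x·y, 2·x^2 - 2]].
At the point, J = [[1.000, 0.15853], [6.000, 2.500]].
det J = 1.549.

1.549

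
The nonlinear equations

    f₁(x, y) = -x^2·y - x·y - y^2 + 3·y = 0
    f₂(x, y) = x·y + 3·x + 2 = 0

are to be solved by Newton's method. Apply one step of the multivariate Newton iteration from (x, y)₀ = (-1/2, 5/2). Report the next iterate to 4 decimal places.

(-0.2662, 3.5714)

At (-1/2, 5/2): F = (1.8750, -0.7500).
Jacobian J = [[-2·x·y - y, -x^2 - x - 2·y + 3], [y + 3, x]].
At the point, J = [[0.0000, -1.7500], [5.5000, -0.5000]] (det J = 9.6250).
Solving J·Δ = −F gives Δ = (0.2338, 1.0714).
Then the next iterate is (x, y)₁ = (-0.2662, 3.5714).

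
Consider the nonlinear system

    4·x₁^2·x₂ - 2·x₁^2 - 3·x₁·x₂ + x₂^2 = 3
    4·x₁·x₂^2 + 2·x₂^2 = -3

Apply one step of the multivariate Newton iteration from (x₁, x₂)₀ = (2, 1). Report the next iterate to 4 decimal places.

At (2, 1): F = (0.0000, 13.0000).
Jacobian J = [[8·x₁·x₂ - 4·x₁ - 3·x₂, 4·x₁^2 - 3·x₁ + 2·x₂], [4·x₂^2, 8·x₁·x₂ + 4·x₂]].
At the point, J = [[5.0000, 12.0000], [4.0000, 20.0000]] (det J = 52.0000).
Solving J·Δ = −F gives Δ = (3.0000, -1.2500).
Then the next iterate is (x₁, x₂)₁ = (5.0000, -0.2500).

(5.0000, -0.2500)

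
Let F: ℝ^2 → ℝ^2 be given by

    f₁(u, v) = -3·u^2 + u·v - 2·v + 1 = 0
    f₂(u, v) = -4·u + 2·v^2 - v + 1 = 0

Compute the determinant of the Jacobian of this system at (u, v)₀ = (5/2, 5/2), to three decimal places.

-110.500

J = [[-6·u + v, u - 2], [-4, 4·v - 1]].
At the point, J = [[-12.500, 0.500], [-4.000, 9.000]].
det J = -110.500.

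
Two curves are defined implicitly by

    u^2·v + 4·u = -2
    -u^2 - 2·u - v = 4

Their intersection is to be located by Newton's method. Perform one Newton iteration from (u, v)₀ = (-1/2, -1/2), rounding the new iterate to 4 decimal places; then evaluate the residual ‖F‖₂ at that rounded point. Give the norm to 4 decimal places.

At (-1/2, -1/2): F = (-0.1250, -2.7500).
Jacobian J = [[2·u·v + 4, u^2], [-2·u - 2, -1]].
At the point, J = [[4.5000, 0.2500], [-1.0000, -1.0000]] (det J = -4.2500).
Solving J·Δ = −F gives Δ = (0.1912, -2.9412).
Then the next iterate is (u, v)₁ = (-0.3088, -3.4412).
Re-evaluating at (-0.3088, -3.4412): F = (0.436656, -0.036557), so ‖F‖₂ = 0.4382.

0.4382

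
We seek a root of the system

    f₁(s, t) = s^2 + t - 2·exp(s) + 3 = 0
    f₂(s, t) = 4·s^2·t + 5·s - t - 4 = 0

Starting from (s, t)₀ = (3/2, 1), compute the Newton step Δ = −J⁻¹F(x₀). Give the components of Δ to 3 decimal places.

(-0.513, -0.347)

At (3/2, 1): F = (-2.71338, 11.500).
Jacobian J = [[2·s - 2·exp(s), 1], [8·s·t + 5, 4·s^2 - 1]].
At the point, J = [[-5.96338, 1.000], [17.000, 8.000]] (det J = -64.70703).
Solving J·Δ = −F gives Δ = (-0.513, -0.347).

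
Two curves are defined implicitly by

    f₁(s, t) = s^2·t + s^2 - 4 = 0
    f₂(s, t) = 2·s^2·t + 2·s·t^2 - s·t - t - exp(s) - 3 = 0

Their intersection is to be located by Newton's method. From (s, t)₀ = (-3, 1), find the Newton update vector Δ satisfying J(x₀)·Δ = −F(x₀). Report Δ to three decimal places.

At (-3, 1): F = (14.000, 10.95021).
Jacobian J = [[2·s·t + 2·s, s^2], [4·s·t + 2·t^2 - t - exp(s), 2·s^2 + 4·s·t - s - 1]].
At the point, J = [[-12.000, 9.000], [-11.04979, 8.000]] (det J = 3.44808).
Solving J·Δ = −F gives Δ = (-3.900, -6.756).

(-3.900, -6.756)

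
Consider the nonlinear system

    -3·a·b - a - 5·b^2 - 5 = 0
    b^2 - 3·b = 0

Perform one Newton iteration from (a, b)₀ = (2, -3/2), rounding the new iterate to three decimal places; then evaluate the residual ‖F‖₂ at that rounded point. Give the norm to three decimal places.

5.629

At (2, -3/2): F = (-9.250, 6.750).
Jacobian J = [[-3·b - 1, -3·a - 10·b], [0, 2·b - 3]].
At the point, J = [[3.500, 9.000], [0.000, -6.000]] (det J = -21.000).
Solving J·Δ = −F gives Δ = (-0.250, 1.125).
Then the next iterate is (a, b)₁ = (1.750, -0.375).
Re-evaluating at (1.750, -0.375): F = (-5.48438, 1.26562), so ‖F‖₂ = 5.629.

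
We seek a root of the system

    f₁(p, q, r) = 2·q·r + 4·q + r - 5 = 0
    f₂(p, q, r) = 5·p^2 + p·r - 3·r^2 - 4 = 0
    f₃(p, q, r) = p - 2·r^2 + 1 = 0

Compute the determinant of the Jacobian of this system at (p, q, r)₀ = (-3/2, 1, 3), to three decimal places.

-1635.000

J = [[0, 2·r + 4, 2·q + 1], [10·p + r, 0, p - 6·r], [1, 0, -4·r]].
At the point, J = [[0.000, 10.000, 3.000], [-12.000, 0.000, -19.500], [1.000, 0.000, -12.000]].
det J = -1635.000.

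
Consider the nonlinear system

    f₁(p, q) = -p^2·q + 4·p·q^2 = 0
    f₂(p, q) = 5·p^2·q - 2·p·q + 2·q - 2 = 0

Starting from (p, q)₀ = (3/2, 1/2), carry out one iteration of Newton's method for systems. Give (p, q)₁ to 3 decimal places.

(1.233, 0.364)

At (3/2, 1/2): F = (0.375, 3.125).
Jacobian J = [[-2·p·q + 4·q^2, -p^2 + 8·p·q], [10·p·q - 2·q, 5·p^2 - 2·p + 2]].
At the point, J = [[-0.500, 3.750], [6.500, 10.250]] (det J = -29.500).
Solving J·Δ = −F gives Δ = (-0.267, -0.136).
Then the next iterate is (p, q)₁ = (1.233, 0.364).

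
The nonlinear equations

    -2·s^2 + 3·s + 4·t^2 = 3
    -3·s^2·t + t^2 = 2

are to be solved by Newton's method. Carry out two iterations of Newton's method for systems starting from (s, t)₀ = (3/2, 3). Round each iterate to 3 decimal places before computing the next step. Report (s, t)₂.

At (3/2, 3): F = (33.000, -13.250).
Jacobian J = [[-4·s + 3, 8·t], [-6·s·t, -3·s^2 + 2·t]].
At the point, J = [[-3.000, 24.000], [-27.000, -0.750]] (det J = 650.250).
Solving J·Δ = −F gives Δ = (-0.451, -1.431).
Then the next iterate is (s, t)₁ = (1.049, 1.569).
Round to (1.049, 1.569) and repeat: F = (7.79324, -4.71783), J = [[-1.196, 12.552], [-9.87529, -0.16320]].
Δ = (-0.467, -0.665), so (s, t)₂ = (0.582, 0.904).

(0.582, 0.904)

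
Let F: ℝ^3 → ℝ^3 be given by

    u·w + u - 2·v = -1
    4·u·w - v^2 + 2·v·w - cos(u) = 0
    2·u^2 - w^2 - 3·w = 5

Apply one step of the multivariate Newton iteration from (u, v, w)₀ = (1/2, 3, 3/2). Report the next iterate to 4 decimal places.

(1.6361, 2.1710, 0.0037)

At (1/2, 3, 3/2): F = (-3.7500, 2.122417, -11.2500).
Jacobian J = [[w + 1, -2, u], [4·w + sin(u), -2·v + 2·w, 4·u + 2·v], [4·u, 0, -2·w - 3]].
At the point, J = [[2.5000, -2.0000, 0.5000], [6.479426, -3.0000, 8.0000], [2.0000, 0.0000, -6.0000]] (det J = -61.753106).
Solving J·Δ = −F gives Δ = (1.1361, -0.8290, -1.4963).
Then the next iterate is (u, v, w)₁ = (1.6361, 2.1710, 0.0037).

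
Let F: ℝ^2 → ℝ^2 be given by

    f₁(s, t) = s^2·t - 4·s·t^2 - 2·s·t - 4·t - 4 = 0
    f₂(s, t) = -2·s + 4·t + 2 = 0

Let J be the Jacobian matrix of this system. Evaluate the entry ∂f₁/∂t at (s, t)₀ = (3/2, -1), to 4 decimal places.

∂f₁/∂t = s^2 - 8·s·t - 2·s - 4.
At (3/2, -1) this is 7.2500.

7.2500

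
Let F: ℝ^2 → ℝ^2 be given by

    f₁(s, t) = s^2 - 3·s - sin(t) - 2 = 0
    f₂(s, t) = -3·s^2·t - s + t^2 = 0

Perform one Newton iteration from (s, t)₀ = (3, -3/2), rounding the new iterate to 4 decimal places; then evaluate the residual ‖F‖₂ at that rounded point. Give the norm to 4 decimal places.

8.4596

At (3, -3/2): F = (-1.002505, 39.7500).
Jacobian J = [[2·s - 3, -cos(t)], [-6·s·t - 1, -3·s^2 + 2·t]].
At the point, J = [[3.0000, -0.070737], [26.0000, -30.0000]] (det J = -88.160833).
Solving J·Δ = −F gives Δ = (0.3730, 1.6483).
Then the next iterate is (s, t)₁ = (3.3730, 0.1483).
Re-evaluating at (3.3730, 0.1483): F = (-0.889628, -8.412692), so ‖F‖₂ = 8.4596.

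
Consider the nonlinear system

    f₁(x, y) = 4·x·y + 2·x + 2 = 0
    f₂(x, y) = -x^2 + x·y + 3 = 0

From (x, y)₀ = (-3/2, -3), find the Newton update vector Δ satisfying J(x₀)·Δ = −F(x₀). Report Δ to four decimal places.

(-0.4000, 3.5000)

At (-3/2, -3): F = (17.0000, 5.2500).
Jacobian J = [[4·y + 2, 4·x], [-2·x + y, x]].
At the point, J = [[-10.0000, -6.0000], [0.0000, -1.5000]] (det J = 15.0000).
Solving J·Δ = −F gives Δ = (-0.4000, 3.5000).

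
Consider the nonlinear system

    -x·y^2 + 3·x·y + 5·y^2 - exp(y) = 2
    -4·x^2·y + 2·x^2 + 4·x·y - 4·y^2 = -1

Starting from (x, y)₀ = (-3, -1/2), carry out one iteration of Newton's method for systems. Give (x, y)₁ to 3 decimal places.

(-1.508, -0.427)

At (-3, -1/2): F = (3.89347, 42.000).
Jacobian J = [[-y^2 + 3·y, -2·x·y + 3·x + 10·y - exp(y)], [-8·x·y + 4·x + 4·y, -4·x^2 + 4·x - 8·y]].
At the point, J = [[-1.750, -17.60653], [-26.000, -44.000]] (det J = -380.76980).
Solving J·Δ = −F gives Δ = (1.492, 0.073).
Then the next iterate is (x, y)₁ = (-1.508, -0.427).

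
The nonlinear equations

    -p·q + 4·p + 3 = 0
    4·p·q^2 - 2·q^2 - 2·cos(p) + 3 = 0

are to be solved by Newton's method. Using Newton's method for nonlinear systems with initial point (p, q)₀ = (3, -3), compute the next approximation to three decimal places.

At (3, -3): F = (24.000, 94.97998).
Jacobian J = [[-q + 4, -p], [4·q^2 + 2·sin(p), 8·p·q - 4·q]].
At the point, J = [[7.000, -3.000], [36.28224, -60.000]] (det J = -311.15328).
Solving J·Δ = −F gives Δ = (-3.712, -0.662).
Then the next iterate is (p, q)₁ = (-0.712, -3.662).

(-0.712, -3.662)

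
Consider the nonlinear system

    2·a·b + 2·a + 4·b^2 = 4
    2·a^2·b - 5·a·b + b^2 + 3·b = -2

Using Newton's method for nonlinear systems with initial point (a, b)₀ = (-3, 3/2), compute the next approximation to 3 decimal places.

(-0.875, 1.396)

At (-3, 3/2): F = (-10.000, 58.250).
Jacobian J = [[2·b + 2, 2·a + 8·b], [4·a·b - 5·b, 2·a^2 - 5·a + 2·b + 3]].
At the point, J = [[5.000, 6.000], [-25.500, 39.000]] (det J = 348.000).
Solving J·Δ = −F gives Δ = (2.125, -0.104).
Then the next iterate is (a, b)₁ = (-0.875, 1.396).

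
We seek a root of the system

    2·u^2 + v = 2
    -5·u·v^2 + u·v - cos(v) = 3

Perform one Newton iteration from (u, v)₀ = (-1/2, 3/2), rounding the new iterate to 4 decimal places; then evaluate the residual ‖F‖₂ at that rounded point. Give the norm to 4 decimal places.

At (-1/2, 3/2): F = (0.0000, 1.804263).
Jacobian J = [[4·u, 1], [-5·v^2 + v, -10·u·v + u + sin(v)]].
At the point, J = [[-2.0000, 1.0000], [-9.7500, 7.997495]] (det J = -6.244990).
Solving J·Δ = −F gives Δ = (-0.2889, -0.5778).
Then the next iterate is (u, v)₁ = (-0.7889, 0.9222).
Re-evaluating at (-0.7889, 0.9222): F = (0.166926, -0.976981), so ‖F‖₂ = 0.9911.

0.9911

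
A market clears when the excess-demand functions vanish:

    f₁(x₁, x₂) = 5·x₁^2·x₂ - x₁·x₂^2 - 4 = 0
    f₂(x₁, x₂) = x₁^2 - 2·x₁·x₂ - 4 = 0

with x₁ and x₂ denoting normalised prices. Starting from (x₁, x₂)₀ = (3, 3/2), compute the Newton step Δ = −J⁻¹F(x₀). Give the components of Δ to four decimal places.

(-0.5391, -0.9362)

At (3, 3/2): F = (56.7500, -4.0000).
Jacobian J = [[10·x₁·x₂ - x₂^2, 5·x₁^2 - 2·x₁·x₂], [2·x₁ - 2·x₂, -2·x₁]].
At the point, J = [[42.7500, 36.0000], [3.0000, -6.0000]] (det J = -364.5000).
Solving J·Δ = −F gives Δ = (-0.5391, -0.9362).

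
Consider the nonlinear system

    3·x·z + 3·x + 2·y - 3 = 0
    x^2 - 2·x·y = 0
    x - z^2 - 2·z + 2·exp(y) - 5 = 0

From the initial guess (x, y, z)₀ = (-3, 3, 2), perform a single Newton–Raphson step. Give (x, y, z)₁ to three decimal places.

(-1.148, 2.204, 1.009)

At (-3, 3, 2): F = (-24.000, 27.000, 24.17107).
Jacobian J = [[3·z + 3, 2, 3·x], [2·x - 2·y, -2·x, 0], [1, 2·exp(y), -2·z - 2]].
At the point, J = [[9.000, 2.000, -9.000], [-12.000, 6.000, 0.000], [1.000, 40.17107, -6.000]] (det J = 3924.47598).
Solving J·Δ = −F gives Δ = (1.852, -0.796, -0.991).
Then the next iterate is (x, y, z)₁ = (-1.148, 2.204, 1.009).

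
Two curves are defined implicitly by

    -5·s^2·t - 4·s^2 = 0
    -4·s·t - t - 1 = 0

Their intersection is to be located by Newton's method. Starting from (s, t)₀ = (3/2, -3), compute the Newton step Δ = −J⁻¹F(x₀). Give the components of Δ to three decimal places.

At (3/2, -3): F = (24.750, 20.000).
Jacobian J = [[-10·s·t - 8·s, -5·s^2], [-4·t, -4·s - 1]].
At the point, J = [[33.000, -11.250], [12.000, -7.000]] (det J = -96.000).
Solving J·Δ = −F gives Δ = (0.539, 3.781).

(0.539, 3.781)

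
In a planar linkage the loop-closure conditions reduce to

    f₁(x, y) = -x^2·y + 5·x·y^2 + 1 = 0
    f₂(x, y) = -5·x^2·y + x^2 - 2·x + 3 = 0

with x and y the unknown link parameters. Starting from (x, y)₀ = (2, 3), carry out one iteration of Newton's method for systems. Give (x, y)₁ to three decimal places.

At (2, 3): F = (79.000, -57.000).
Jacobian J = [[-2·x·y + 5·y^2, -x^2 + 10·x·y], [-10·x·y + 2·x - 2, -5·x^2]].
At the point, J = [[33.000, 56.000], [-58.000, -20.000]] (det J = 2588.000).
Solving J·Δ = −F gives Δ = (-0.623, -1.044).
Then the next iterate is (x, y)₁ = (1.377, 1.956).

(1.377, 1.956)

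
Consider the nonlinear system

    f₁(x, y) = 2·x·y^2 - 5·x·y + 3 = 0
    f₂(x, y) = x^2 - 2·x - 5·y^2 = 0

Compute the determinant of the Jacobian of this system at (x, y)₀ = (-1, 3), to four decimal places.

-118.0000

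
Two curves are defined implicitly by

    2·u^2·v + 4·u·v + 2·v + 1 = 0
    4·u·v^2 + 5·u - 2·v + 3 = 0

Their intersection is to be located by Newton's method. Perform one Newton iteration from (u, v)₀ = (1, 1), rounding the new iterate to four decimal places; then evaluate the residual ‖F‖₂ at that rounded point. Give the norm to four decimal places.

2.6354

At (1, 1): F = (9.0000, 10.0000).
Jacobian J = [[4·u·v + 4·v, 2·u^2 + 4·u + 2], [4·v^2 + 5, 8·u·v - 2]].
At the point, J = [[8.0000, 8.0000], [9.0000, 6.0000]] (det J = -24.0000).
Solving J·Δ = −F gives Δ = (-1.0833, -0.0417).
Then the next iterate is (u, v)₁ = (-0.0833, 0.9583).
Re-evaluating at (-0.0833, 0.9583): F = (2.610594, 0.360909), so ‖F‖₂ = 2.6354.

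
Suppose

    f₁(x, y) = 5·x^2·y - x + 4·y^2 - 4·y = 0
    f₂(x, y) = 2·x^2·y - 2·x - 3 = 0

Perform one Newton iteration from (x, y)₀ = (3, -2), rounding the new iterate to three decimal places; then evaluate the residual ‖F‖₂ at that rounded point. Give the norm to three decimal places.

6.788

At (3, -2): F = (-69.000, -45.000).
Jacobian J = [[10·x·y - 1, 5·x^2 + 8·y - 4], [4·x·y - 2, 2·x^2]].
At the point, J = [[-61.000, 25.000], [-26.000, 18.000]] (det J = -448.000).
Solving J·Δ = −F gives Δ = (-0.261, 2.123).
Then the next iterate is (x, y)₁ = (2.739, 0.123).
Re-evaluating at (2.739, 0.123): F = (1.44332, -6.63248), so ‖F‖₂ = 6.788.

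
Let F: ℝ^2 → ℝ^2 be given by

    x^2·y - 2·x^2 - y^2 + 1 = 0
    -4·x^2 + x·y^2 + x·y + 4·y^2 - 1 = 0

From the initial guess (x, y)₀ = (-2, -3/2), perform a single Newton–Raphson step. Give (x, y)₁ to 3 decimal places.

(-1.178, -0.966)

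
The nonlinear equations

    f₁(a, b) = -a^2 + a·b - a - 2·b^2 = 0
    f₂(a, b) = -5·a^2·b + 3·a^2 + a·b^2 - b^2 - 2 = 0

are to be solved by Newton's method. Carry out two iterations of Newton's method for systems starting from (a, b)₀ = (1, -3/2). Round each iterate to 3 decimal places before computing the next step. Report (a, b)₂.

At (1, -3/2): F = (-8.000, 8.500).
Jacobian J = [[-2·a + b - 1, a - 4·b], [-10·a·b + 6·a + b^2, -5·a^2 + 2·a·b - 2·b]].
At the point, J = [[-4.500, 7.000], [23.250, -5.000]] (det J = -140.250).
Solving J·Δ = −F gives Δ = (-0.139, 1.053).
Then the next iterate is (a, b)₁ = (0.861, -0.447).
Round to (0.861, -0.447) and repeat: F = (-2.38681, 1.85304), J = [[-3.169, 2.649], [9.21448, -3.58234]].
Δ = (0.279, 1.235), so (a, b)₂ = (1.140, 0.788).

(1.140, 0.788)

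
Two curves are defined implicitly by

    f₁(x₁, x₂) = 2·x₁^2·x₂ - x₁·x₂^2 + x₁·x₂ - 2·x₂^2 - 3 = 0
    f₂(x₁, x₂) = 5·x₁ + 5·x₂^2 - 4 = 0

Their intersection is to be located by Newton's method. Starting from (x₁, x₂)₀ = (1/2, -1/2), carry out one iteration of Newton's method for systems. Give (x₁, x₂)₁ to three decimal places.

(2.957, 1.907)

At (1/2, -1/2): F = (-4.125, -0.250).
Jacobian J = [[4·x₁·x₂ - x₂^2 + x₂, 2·x₁^2 - 2·x₁·x₂ + x₁ - 4·x₂], [5, 10·x₂]].
At the point, J = [[-1.750, 3.500], [5.000, -5.000]] (det J = -8.750).
Solving J·Δ = −F gives Δ = (2.457, 2.407).
Then the next iterate is (x₁, x₂)₁ = (2.957, 1.907).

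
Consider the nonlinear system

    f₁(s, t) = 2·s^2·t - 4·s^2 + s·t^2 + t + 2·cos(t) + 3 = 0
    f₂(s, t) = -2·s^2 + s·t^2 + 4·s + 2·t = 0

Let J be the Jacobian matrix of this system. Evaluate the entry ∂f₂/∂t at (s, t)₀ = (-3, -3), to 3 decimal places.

20.000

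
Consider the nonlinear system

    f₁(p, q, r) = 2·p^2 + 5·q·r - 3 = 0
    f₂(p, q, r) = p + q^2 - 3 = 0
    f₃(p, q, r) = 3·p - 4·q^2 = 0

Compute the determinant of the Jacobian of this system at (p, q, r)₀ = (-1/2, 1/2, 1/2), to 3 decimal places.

J = [[4·p, 5·r, 5·q], [1, 2·q, 0], [3, -8·q, 0]].
At the point, J = [[-2.000, 2.500, 2.500], [1.000, 1.000, 0.000], [3.000, -4.000, 0.000]].
det J = -17.500.

-17.500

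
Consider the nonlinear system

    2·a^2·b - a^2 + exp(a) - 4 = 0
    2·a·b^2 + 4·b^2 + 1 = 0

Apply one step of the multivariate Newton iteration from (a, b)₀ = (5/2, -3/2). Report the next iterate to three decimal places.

(1.283, -0.916)

At (5/2, -3/2): F = (-16.81751, 21.250).
Jacobian J = [[4·a·b - 2·a + exp(a), 2·a^2], [2·b^2, 4·a·b + 8·b]].
At the point, J = [[-7.81751, 12.500], [4.500, -27.000]] (det J = 154.82266).
Solving J·Δ = −F gives Δ = (-1.217, 0.584).
Then the next iterate is (a, b)₁ = (1.283, -0.916).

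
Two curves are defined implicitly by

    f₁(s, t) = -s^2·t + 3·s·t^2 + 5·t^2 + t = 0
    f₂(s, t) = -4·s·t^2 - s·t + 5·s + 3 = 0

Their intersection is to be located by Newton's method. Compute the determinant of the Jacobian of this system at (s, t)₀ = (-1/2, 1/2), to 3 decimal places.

-11.750

J = [[-2·s·t + 3·t^2, -s^2 + 6·s·t + 10·t + 1], [-4·t^2 - t + 5, -8·s·t - s]].
At the point, J = [[1.250, 4.250], [3.500, 2.500]].
det J = -11.750.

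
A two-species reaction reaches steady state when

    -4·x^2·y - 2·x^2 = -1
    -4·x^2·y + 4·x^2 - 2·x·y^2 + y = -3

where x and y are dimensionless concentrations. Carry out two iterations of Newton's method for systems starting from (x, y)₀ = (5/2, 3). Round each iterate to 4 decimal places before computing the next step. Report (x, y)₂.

At (5/2, 3): F = (-86.5000, -89.0000).
Jacobian J = [[-8·x·y - 4·x, -4·x^2], [-8·x·y + 8·x - 2·y^2, -4·x^2 - 4·x·y + 1]].
At the point, J = [[-70.0000, -25.0000], [-58.0000, -54.0000]] (det J = 2330.0000).
Solving J·Δ = −F gives Δ = (-1.0498, -0.5206).
Then the next iterate is (x, y)₁ = (1.4502, 2.4794).
Round to (1.4502, 2.4794) and repeat: F = (-24.063667, -24.795776), J = [[-34.565807, -8.412320], [-29.458256, -21.794824]].
Δ = (-0.6248, -0.2932), so (x, y)₂ = (0.8254, 2.1862).

(0.8254, 2.1862)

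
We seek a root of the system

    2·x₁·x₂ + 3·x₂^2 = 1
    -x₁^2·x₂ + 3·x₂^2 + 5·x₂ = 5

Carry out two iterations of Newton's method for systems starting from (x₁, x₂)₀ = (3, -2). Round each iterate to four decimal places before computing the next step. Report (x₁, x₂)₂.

(1.9684, -1.5268)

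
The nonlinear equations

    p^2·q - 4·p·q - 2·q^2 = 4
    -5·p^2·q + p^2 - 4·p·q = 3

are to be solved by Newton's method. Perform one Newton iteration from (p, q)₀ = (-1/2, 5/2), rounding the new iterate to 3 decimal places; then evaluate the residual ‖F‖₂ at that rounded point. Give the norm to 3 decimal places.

At (-1/2, 5/2): F = (-10.875, -0.875).
Jacobian J = [[2·p·q - 4·q, p^2 - 4·p - 4·q], [-10·p·q + 2·p - 4·q, -5·p^2 - 4·p]].
At the point, J = [[-12.500, -7.750], [1.500, 0.750]] (det J = 2.250).
Solving J·Δ = −F gives Δ = (6.639, -12.111).
Then the next iterate is (p, q)₁ = (6.139, -9.611).
Re-evaluating at (6.139, -9.611): F = (-314.94777, 2081.75925), so ‖F‖₂ = 2105.449.

2105.449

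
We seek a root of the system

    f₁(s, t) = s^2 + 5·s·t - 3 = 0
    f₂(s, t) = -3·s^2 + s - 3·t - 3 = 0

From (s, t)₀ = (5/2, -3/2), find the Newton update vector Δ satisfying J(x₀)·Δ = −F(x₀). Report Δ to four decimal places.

At (5/2, -3/2): F = (-15.5000, -14.7500).
Jacobian J = [[2·s + 5·t, 5·s], [-6·s + 1, -3]].
At the point, J = [[-2.5000, 12.5000], [-14.0000, -3.0000]] (det J = 182.5000).
Solving J·Δ = −F gives Δ = (-1.2651, 0.9870).

(-1.2651, 0.9870)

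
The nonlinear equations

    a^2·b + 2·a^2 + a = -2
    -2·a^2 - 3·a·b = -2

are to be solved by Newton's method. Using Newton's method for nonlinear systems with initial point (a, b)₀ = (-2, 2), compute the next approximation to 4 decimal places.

(-1.2653, 0.7551)

At (-2, 2): F = (16.0000, 6.0000).
Jacobian J = [[2·a·b + 4·a + 1, a^2], [-4·a - 3·b, -3·a]].
At the point, J = [[-15.0000, 4.0000], [2.0000, 6.0000]] (det J = -98.0000).
Solving J·Δ = −F gives Δ = (0.7347, -1.2449).
Then the next iterate is (a, b)₁ = (-1.2653, 0.7551).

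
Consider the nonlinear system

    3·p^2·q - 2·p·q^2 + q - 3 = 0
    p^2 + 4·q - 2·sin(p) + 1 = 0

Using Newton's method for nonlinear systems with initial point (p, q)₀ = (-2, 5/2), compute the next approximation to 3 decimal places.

(-7.148, -5.781)

At (-2, 5/2): F = (54.500, 16.81859).
Jacobian J = [[6·p·q - 2·q^2, 3·p^2 - 4·p·q + 1], [2·p - 2·cos(p), 4]].
At the point, J = [[-42.500, 33.000], [-3.16771, 4.000]] (det J = -65.46569).
Solving J·Δ = −F gives Δ = (-5.148, -8.281).
Then the next iterate is (p, q)₁ = (-7.148, -5.781).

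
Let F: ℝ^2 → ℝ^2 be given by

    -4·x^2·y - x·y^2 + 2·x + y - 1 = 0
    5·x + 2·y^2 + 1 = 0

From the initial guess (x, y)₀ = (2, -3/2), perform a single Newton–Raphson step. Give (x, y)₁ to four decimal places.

(2.1385, 1.1987)

At (2, -3/2): F = (21.0000, 15.5000).
Jacobian J = [[-8·x·y - y^2 + 2, -4·x^2 - 2·x·y + 1], [5, 4·y]].
At the point, J = [[23.7500, -9.0000], [5.0000, -6.0000]] (det J = -97.5000).
Solving J·Δ = −F gives Δ = (0.1385, 2.6987).
Then the next iterate is (x, y)₁ = (2.1385, 1.1987).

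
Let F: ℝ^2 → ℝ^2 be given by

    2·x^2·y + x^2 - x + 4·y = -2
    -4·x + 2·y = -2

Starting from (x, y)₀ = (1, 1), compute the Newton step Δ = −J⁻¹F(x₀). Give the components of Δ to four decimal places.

(-0.4706, -0.9412)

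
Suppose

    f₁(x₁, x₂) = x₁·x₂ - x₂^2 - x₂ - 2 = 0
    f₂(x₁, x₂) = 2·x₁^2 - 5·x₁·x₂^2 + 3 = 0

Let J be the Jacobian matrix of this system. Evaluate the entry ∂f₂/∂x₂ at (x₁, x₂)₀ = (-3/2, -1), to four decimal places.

-15.0000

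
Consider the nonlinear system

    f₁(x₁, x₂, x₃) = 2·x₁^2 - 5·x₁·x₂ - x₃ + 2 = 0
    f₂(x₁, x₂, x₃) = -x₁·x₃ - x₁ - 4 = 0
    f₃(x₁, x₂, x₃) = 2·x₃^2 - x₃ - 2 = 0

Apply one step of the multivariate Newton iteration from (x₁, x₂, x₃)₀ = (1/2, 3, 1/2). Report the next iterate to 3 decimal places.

(-3.333, 19.933, 2.500)

At (1/2, 3, 1/2): F = (-5.500, -4.750, -2.000).
Jacobian J = [[4·x₁ - 5·x₂, -5·x₁, -1], [-x₃ - 1, 0, -x₁], [0, 0, 4·x₃ - 1]].
At the point, J = [[-13.000, -2.500, -1.000], [-1.500, 0.000, -0.500], [0.000, 0.000, 1.000]] (det J = -3.750).
Solving J·Δ = −F gives Δ = (-3.833, 16.933, 2.000).
Then the next iterate is (x₁, x₂, x₃)₁ = (-3.333, 19.933, 2.500).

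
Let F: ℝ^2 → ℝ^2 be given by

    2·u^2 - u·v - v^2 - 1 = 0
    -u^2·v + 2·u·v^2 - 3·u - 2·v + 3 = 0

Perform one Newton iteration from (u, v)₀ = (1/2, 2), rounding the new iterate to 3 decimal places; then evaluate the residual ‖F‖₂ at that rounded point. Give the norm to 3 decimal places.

1.043

At (1/2, 2): F = (-5.500, 1.000).
Jacobian J = [[4·u - v, -u - 2·v], [-2·u·v + 2·v^2 - 3, -u^2 + 4·u·v - 2]].
At the point, J = [[0.000, -4.500], [3.000, 1.750]] (det J = 13.500).
Solving J·Δ = −F gives Δ = (0.380, -1.222).
Then the next iterate is (u, v)₁ = (0.880, 0.778).
Re-evaluating at (0.880, 0.778): F = (-0.74112, -0.73318), so ‖F‖₂ = 1.043.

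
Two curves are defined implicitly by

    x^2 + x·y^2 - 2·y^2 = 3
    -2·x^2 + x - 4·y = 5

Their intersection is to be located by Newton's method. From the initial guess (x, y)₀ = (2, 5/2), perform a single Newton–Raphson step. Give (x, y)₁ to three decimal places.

(1.902, -2.579)

At (2, 5/2): F = (1.000, -21.000).
Jacobian J = [[2·x + y^2, 2·x·y - 4·y], [-4·x + 1, -4]].
At the point, J = [[10.250, 0.000], [-7.000, -4.000]] (det J = -41.000).
Solving J·Δ = −F gives Δ = (-0.098, -5.079).
Then the next iterate is (x, y)₁ = (1.902, -2.579).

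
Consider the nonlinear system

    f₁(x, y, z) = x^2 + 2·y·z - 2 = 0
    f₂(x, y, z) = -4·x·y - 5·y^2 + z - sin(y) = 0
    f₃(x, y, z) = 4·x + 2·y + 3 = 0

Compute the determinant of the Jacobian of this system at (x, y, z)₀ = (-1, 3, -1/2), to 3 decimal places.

456.240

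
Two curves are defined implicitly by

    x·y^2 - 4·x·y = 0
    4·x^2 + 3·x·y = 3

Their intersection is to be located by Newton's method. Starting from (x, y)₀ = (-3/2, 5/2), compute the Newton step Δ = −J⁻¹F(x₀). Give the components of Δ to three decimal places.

(3.278, -4.444)

At (-3/2, 5/2): F = (5.625, -5.250).
Jacobian J = [[y^2 - 4·y, 2·x·y - 4·x], [8·x + 3·y, 3·x]].
At the point, J = [[-3.750, -1.500], [-4.500, -4.500]] (det J = 10.125).
Solving J·Δ = −F gives Δ = (3.278, -4.444).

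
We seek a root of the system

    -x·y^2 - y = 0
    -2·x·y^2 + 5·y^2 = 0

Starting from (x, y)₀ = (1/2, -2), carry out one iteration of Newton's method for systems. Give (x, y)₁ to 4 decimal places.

(0.7222, -1.1111)

At (1/2, -2): F = (0.0000, 16.0000).
Jacobian J = [[-y^2, -2·x·y - 1], [-2·y^2, -4·x·y + 10·y]].
At the point, J = [[-4.0000, 1.0000], [-8.0000, -16.0000]] (det J = 72.0000).
Solving J·Δ = −F gives Δ = (0.2222, 0.8889).
Then the next iterate is (x, y)₁ = (0.7222, -1.1111).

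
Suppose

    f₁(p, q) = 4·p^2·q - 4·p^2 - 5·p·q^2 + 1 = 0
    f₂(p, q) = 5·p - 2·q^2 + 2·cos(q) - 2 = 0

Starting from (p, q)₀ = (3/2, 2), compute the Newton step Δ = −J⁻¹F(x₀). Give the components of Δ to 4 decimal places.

(-0.6886, -0.6901)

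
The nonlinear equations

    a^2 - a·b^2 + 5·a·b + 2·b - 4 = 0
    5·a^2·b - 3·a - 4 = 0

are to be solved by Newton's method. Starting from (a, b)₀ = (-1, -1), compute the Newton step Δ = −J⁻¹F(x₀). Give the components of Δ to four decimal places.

At (-1, -1): F = (1.0000, -6.0000).
Jacobian J = [[2·a - b^2 + 5·b, -2·a·b + 5·a + 2], [10·a·b - 3, 5·a^2]].
At the point, J = [[-8.0000, -5.0000], [7.0000, 5.0000]] (det J = -5.0000).
Solving J·Δ = −F gives Δ = (-5.0000, 8.2000).

(-5.0000, 8.2000)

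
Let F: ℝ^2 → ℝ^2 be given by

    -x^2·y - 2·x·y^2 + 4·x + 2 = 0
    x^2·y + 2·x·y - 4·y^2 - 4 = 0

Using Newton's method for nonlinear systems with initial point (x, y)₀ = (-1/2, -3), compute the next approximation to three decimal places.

At (-1/2, -3): F = (9.750, -37.750).
Jacobian J = [[-2·x·y - 2·y^2 + 4, -x^2 - 4·x·y], [2·x·y + 2·y, x^2 + 2·x - 8·y]].
At the point, J = [[-17.000, -6.250], [-3.000, 23.250]] (det J = -414.000).
Solving J·Δ = −F gives Δ = (-0.022, 1.621).
Then the next iterate is (x, y)₁ = (-0.522, -1.379).

(-0.522, -1.379)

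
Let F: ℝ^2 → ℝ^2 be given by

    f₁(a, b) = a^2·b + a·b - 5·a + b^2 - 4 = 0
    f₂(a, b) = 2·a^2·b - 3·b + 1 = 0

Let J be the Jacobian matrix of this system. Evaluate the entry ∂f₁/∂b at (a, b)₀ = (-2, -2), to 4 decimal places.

-2.0000

∂f₁/∂b = a^2 + a + 2·b.
At (-2, -2) this is -2.0000.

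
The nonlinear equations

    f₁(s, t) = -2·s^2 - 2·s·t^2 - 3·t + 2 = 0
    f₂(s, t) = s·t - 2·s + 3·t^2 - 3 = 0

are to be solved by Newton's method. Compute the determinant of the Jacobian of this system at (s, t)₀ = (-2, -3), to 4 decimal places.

J = [[-4·s - 2·t^2, -4·s·t - 3], [t - 2, s + 6·t]].
At the point, J = [[-10.0000, -27.0000], [-5.0000, -20.0000]].
det J = 65.0000.

65.0000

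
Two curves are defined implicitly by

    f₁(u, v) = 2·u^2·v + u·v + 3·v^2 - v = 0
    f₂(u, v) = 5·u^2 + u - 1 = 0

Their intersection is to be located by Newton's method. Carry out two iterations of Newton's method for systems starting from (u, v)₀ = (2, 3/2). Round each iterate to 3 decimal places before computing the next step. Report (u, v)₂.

At (2, 3/2): F = (20.250, 21.000).
Jacobian J = [[4·u·v + v, 2·u^2 + u + 6·v - 1], [10·u + 1, 0]].
At the point, J = [[13.500, 18.000], [21.000, 0.000]] (det J = -378.000).
Solving J·Δ = −F gives Δ = (-1.000, -0.375).
Then the next iterate is (u, v)₁ = (1.000, 1.125).
Round to (1.000, 1.125) and repeat: F = (6.04688, 5.000), J = [[5.625, 8.750], [11.000, 0.000]].
Δ = (-0.455, -0.399), so (u, v)₂ = (0.545, 0.726).

(0.545, 0.726)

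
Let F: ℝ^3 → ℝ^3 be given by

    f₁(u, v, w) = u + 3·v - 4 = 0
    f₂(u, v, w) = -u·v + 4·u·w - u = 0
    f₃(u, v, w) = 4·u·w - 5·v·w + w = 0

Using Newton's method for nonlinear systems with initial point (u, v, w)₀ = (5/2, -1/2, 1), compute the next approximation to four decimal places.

At (5/2, -1/2, 1): F = (-3.0000, 8.7500, 13.5000).
Jacobian J = [[1, 3, 0], [-v + 4·w - 1, -u, 4·u], [4·w, -5·w, 4·u - 5·v + 1]].
At the point, J = [[1.0000, 3.0000, 0.0000], [3.5000, -2.5000, 10.0000], [4.0000, -5.0000, 13.5000]] (det J = -5.5000).
Solving J·Δ = −F gives Δ = (0.3409, 0.8864, -0.7727).
Then the next iterate is (u, v, w)₁ = (2.8409, 0.3864, 0.2273).

(2.8409, 0.3864, 0.2273)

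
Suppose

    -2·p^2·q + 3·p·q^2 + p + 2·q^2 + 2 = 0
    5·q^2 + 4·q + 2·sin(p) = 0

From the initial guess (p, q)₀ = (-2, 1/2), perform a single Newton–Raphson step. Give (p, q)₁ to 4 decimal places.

(-1.3338, 0.4026)

At (-2, 1/2): F = (-5.0000, 1.431405).
Jacobian J = [[-4·p·q + 3·q^2 + 1, -2·p^2 + 6·p·q + 4·q], [2·cos(p), 10·q + 4]].
At the point, J = [[5.7500, -12.0000], [-0.832294, 9.0000]] (det J = 41.762476).
Solving J·Δ = −F gives Δ = (0.6662, -0.0974).
Then the next iterate is (p, q)₁ = (-1.3338, 0.4026).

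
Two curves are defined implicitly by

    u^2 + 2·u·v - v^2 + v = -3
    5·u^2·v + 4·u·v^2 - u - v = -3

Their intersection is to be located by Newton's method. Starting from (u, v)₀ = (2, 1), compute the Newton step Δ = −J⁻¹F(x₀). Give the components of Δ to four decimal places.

At (2, 1): F = (11.0000, 28.0000).
Jacobian J = [[2·u + 2·v, 2·u - 2·v + 1], [10·u·v + 4·v^2 - 1, 5·u^2 + 8·u·v - 1]].
At the point, J = [[6.0000, 3.0000], [23.0000, 35.0000]] (det J = 141.0000).
Solving J·Δ = −F gives Δ = (-2.1348, 0.6028).

(-2.1348, 0.6028)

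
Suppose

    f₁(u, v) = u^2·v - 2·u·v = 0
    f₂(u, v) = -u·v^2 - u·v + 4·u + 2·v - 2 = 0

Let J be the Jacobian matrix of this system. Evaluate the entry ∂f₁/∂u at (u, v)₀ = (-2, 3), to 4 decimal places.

-18.0000

∂f₁/∂u = 2·u·v - 2·v.
At (-2, 3) this is -18.0000.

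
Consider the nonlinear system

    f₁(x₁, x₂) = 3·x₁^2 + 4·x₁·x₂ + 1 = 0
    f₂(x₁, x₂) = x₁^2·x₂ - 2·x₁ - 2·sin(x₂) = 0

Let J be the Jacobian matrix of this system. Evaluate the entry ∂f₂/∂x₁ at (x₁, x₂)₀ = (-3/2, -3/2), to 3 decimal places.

2.500

∂f₂/∂x₁ = 2·x₁·x₂ - 2.
At (-3/2, -3/2) this is 2.500.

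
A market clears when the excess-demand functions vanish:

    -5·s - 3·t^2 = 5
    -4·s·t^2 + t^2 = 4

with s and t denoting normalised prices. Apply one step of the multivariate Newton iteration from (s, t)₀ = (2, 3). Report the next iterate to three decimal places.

(3.274, 0.313)

At (2, 3): F = (-42.000, -67.000).
Jacobian J = [[-5, -6·t], [-4·t^2, -8·s·t + 2·t]].
At the point, J = [[-5.000, -18.000], [-36.000, -42.000]] (det J = -438.000).
Solving J·Δ = −F gives Δ = (1.274, -2.687).
Then the next iterate is (s, t)₁ = (3.274, 0.313).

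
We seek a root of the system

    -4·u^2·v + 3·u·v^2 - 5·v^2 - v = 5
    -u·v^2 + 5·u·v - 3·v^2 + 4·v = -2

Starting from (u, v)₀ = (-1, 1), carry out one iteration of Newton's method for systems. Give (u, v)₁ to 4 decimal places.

At (-1, 1): F = (-18.0000, -1.0000).
Jacobian J = [[-8·u·v + 3·v^2, -4·u^2 + 6·u·v - 10·v - 1], [-v^2 + 5·v, -2·u·v + 5·u - 6·v + 4]].
At the point, J = [[11.0000, -21.0000], [4.0000, -5.0000]] (det J = 29.0000).
Solving J·Δ = −F gives Δ = (-2.3793, -2.1034).
Then the next iterate is (u, v)₁ = (-3.3793, -1.1034).

(-3.3793, -1.1034)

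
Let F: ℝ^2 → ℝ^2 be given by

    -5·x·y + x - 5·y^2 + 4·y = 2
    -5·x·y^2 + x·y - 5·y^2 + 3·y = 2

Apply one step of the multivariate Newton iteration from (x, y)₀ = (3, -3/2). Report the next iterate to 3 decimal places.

(1.960, -0.852)

At (3, -3/2): F = (6.250, -56.000).
Jacobian J = [[-5·y + 1, -5·x - 10·y + 4], [-5·y^2 + y, -10·x·y + x - 10·y + 3]].
At the point, J = [[8.500, 4.000], [-12.750, 66.000]] (det J = 612.000).
Solving J·Δ = −F gives Δ = (-1.040, 0.648).
Then the next iterate is (x, y)₁ = (1.960, -0.852).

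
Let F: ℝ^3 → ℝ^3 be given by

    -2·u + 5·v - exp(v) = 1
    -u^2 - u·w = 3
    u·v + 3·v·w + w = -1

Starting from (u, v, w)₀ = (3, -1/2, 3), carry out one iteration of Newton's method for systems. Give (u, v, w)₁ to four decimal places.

(-1.5035, -0.2497, 9.5104)

At (3, -1/2, 3): F = (-10.106531, -21.0000, -2.0000).
Jacobian J = [[-2, -exp(v) + 5, 0], [-2·u - w, 0, -u], [v, u + 3·w, 3·v + 1]].
At the point, J = [[-2.0000, 4.393469, 0.0000], [-9.0000, 0.0000, -3.0000], [-0.5000, 12.0000, -0.5000]] (det J = -85.180408).
Solving J·Δ = −F gives Δ = (-4.5035, 0.2503, 6.5104).
Then the next iterate is (u, v, w)₁ = (-1.5035, -0.2497, 9.5104).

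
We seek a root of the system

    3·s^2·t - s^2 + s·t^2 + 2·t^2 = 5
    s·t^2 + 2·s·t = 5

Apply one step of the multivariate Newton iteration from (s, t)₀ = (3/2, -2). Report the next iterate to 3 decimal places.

(1.814, -3.667)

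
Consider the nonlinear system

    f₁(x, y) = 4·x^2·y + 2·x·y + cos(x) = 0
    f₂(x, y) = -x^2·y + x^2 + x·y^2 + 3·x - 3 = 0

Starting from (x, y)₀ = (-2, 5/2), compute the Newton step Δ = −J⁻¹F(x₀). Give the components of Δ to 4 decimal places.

(0.2860, -1.6527)

At (-2, 5/2): F = (29.583853, -27.5000).
Jacobian J = [[8·x·y + 2·y - sin(x), 4·x^2 + 2·x], [-2·x·y + 2·x + y^2 + 3, -x^2 + 2·x·y]].
At the point, J = [[-34.090703, 12.0000], [15.2500, -14.0000]] (det J = 294.269836).
Solving J·Δ = −F gives Δ = (0.2860, -1.6527).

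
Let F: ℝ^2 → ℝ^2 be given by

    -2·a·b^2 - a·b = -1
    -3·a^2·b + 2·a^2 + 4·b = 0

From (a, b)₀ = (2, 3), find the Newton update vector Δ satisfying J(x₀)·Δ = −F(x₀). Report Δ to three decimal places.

(-0.157, -1.450)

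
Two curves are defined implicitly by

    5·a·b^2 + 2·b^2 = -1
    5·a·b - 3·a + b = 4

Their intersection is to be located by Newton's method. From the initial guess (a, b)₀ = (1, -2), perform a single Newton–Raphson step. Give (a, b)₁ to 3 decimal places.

At (1, -2): F = (29.000, -19.000).
Jacobian J = [[5·b^2, 10·a·b + 4·b], [5·b - 3, 5·a + 1]].
At the point, J = [[20.000, -28.000], [-13.000, 6.000]] (det J = -244.000).
Solving J·Δ = −F gives Δ = (-1.467, -0.012).
Then the next iterate is (a, b)₁ = (-0.467, -2.012).

(-0.467, -2.012)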